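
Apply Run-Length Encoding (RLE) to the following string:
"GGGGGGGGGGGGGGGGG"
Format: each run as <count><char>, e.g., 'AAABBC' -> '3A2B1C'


Scanning runs left to right:
  i=0: run of 'G' x 17 -> '17G'

RLE = 17G


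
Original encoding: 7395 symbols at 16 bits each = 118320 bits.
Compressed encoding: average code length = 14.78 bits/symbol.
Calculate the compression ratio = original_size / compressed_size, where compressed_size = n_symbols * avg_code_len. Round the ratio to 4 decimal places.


original_size = n_symbols * orig_bits = 7395 * 16 = 118320 bits
compressed_size = n_symbols * avg_code_len = 7395 * 14.78 = 109298.1 bits
ratio = original_size / compressed_size = 118320 / 109298.1 = 1.0825

Compression ratio = 1.0825


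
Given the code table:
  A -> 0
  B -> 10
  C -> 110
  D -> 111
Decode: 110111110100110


Decoding:
110 -> C
111 -> D
110 -> C
10 -> B
0 -> A
110 -> C


Result: CDCBAC


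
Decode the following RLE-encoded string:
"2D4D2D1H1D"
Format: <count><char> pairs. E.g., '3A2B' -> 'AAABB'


Expanding each <count><char> pair:
  2D -> 'DD'
  4D -> 'DDDD'
  2D -> 'DD'
  1H -> 'H'
  1D -> 'D'

Decoded = DDDDDDDDHD


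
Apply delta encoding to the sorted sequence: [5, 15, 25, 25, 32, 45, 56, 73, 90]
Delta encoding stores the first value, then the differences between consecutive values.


First value: 5
Deltas:
  15 - 5 = 10
  25 - 15 = 10
  25 - 25 = 0
  32 - 25 = 7
  45 - 32 = 13
  56 - 45 = 11
  73 - 56 = 17
  90 - 73 = 17


Delta encoded: [5, 10, 10, 0, 7, 13, 11, 17, 17]


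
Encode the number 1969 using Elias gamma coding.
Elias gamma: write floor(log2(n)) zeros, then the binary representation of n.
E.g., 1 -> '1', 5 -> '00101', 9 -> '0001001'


num_bits = floor(log2(1969)) + 1 = 11
leading_zeros = num_bits - 1 = 10
binary(1969) = 11110110001

Elias gamma(1969) = '0000000000' + '11110110001' = 000000000011110110001 (21 bits)


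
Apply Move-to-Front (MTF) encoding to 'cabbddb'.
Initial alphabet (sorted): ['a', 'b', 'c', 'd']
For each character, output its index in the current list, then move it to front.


MTF encoding:
'c': index 2 in ['a', 'b', 'c', 'd'] -> ['c', 'a', 'b', 'd']
'a': index 1 in ['c', 'a', 'b', 'd'] -> ['a', 'c', 'b', 'd']
'b': index 2 in ['a', 'c', 'b', 'd'] -> ['b', 'a', 'c', 'd']
'b': index 0 in ['b', 'a', 'c', 'd'] -> ['b', 'a', 'c', 'd']
'd': index 3 in ['b', 'a', 'c', 'd'] -> ['d', 'b', 'a', 'c']
'd': index 0 in ['d', 'b', 'a', 'c'] -> ['d', 'b', 'a', 'c']
'b': index 1 in ['d', 'b', 'a', 'c'] -> ['b', 'd', 'a', 'c']


Output: [2, 1, 2, 0, 3, 0, 1]


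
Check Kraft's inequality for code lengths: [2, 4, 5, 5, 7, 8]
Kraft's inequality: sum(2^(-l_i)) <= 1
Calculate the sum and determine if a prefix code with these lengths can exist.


Sum = 2^(-2) + 2^(-4) + 2^(-5) + 2^(-5) + 2^(-7) + 2^(-8)
    = 0.25 + 0.0625 + 0.03125 + 0.03125 + 0.0078125 + 0.00390625
    = 99/256 = 0.38671875
Since 0.38671875 <= 1, Kraft's inequality IS satisfied.
A prefix code with these lengths CAN exist.

Kraft sum = 0.38671875. Satisfied.


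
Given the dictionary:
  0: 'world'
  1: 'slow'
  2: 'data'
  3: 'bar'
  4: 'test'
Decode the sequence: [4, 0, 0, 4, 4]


Look up each index in the dictionary:
  4 -> 'test'
  0 -> 'world'
  0 -> 'world'
  4 -> 'test'
  4 -> 'test'

Decoded: "test world world test test"


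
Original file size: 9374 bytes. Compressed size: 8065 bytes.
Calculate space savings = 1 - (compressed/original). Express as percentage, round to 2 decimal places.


ratio = compressed/original = 8065/9374 = 0.860358
savings = 1 - ratio = 1 - 0.860358 = 0.139642
as a percentage: 0.139642 * 100 = 13.96%

Space savings = 1 - 8065/9374 = 13.96%


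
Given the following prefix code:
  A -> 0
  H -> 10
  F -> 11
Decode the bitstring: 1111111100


Decoding step by step:
Bits 11 -> F
Bits 11 -> F
Bits 11 -> F
Bits 11 -> F
Bits 0 -> A
Bits 0 -> A


Decoded message: FFFFAA


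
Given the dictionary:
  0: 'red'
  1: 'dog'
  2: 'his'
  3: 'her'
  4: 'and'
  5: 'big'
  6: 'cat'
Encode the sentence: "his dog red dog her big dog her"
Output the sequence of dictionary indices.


Look up each word in the dictionary:
  'his' -> 2
  'dog' -> 1
  'red' -> 0
  'dog' -> 1
  'her' -> 3
  'big' -> 5
  'dog' -> 1
  'her' -> 3

Encoded: [2, 1, 0, 1, 3, 5, 1, 3]


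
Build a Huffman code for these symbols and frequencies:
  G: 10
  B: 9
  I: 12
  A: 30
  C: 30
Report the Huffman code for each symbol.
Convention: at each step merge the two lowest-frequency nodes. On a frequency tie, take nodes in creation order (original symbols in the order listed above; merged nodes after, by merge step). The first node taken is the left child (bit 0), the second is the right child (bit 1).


Huffman tree construction:
Step 1: Merge B(9) + G(10) = 19
Step 2: Merge I(12) + (B+G)(19) = 31
Step 3: Merge A(30) + C(30) = 60
Step 4: Merge (I+(B+G))(31) + (A+C)(60) = 91
Read each symbol's code off the tree from the root (left child = 0, right child = 1).

Codes:
  G: 011 (length 3)
  B: 010 (length 3)
  I: 00 (length 2)
  A: 10 (length 2)
  C: 11 (length 2)
Average code length: 201/91 = 2.2088 bits/symbol


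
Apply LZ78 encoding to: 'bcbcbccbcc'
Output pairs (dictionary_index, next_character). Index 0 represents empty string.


LZ78 encoding steps:
Dictionary: {0: ''}
Step 1: w='' (idx 0), next='b' -> output (0, 'b'), add 'b' as idx 1
Step 2: w='' (idx 0), next='c' -> output (0, 'c'), add 'c' as idx 2
Step 3: w='b' (idx 1), next='c' -> output (1, 'c'), add 'bc' as idx 3
Step 4: w='bc' (idx 3), next='c' -> output (3, 'c'), add 'bcc' as idx 4
Step 5: w='bcc' (idx 4), end of input -> output (4, '')


Encoded: [(0, 'b'), (0, 'c'), (1, 'c'), (3, 'c'), (4, '')]


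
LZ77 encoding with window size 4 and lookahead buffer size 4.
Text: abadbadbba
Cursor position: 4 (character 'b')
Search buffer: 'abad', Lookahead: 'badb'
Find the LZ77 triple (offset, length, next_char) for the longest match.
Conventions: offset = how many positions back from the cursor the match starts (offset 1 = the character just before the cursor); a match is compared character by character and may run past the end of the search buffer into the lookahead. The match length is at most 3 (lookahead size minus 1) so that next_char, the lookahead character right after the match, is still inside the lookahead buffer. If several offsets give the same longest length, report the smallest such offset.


Try each offset into the search buffer:
  offset=1 (pos 3, char 'd'): match length 0
  offset=2 (pos 2, char 'a'): match length 0
  offset=3 (pos 1, char 'b'): match length 3
  offset=4 (pos 0, char 'a'): match length 0
Longest match has length 3 at offset 3.
next_char = character at position 4 + 3 = 7 -> 'b'

Best match: offset=3, length=3 (matching 'bad' starting at position 1)
LZ77 triple: (3, 3, 'b')


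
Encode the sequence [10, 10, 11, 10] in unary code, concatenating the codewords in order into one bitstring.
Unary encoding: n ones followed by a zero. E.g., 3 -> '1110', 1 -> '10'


Encode each number as n ones followed by a terminating 0:
  10 -> 11111111110 (11 bits)
  10 -> 11111111110 (11 bits)
  11 -> 111111111110 (12 bits)
  10 -> 11111111110 (11 bits)
Total length = 11 + 11 + 12 + 11 = 45 bits.

Unary([10, 10, 11, 10]) = 111111111101111111111011111111111011111111110 (45 bits)


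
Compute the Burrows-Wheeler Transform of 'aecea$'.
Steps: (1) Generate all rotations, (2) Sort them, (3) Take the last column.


Rotations (sorted):
  0: $aecea -> last char: a
  1: a$aece -> last char: e
  2: aecea$ -> last char: $
  3: cea$ae -> last char: e
  4: ea$aec -> last char: c
  5: ecea$a -> last char: a


BWT = ae$eca


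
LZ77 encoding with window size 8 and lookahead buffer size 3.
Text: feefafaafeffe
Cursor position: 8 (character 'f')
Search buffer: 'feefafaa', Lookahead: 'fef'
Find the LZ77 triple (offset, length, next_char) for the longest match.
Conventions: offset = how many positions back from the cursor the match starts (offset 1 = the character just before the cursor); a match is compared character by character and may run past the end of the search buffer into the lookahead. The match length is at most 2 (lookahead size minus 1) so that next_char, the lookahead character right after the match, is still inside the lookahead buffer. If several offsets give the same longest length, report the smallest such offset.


Try each offset into the search buffer:
  offset=1 (pos 7, char 'a'): match length 0
  offset=2 (pos 6, char 'a'): match length 0
  offset=3 (pos 5, char 'f'): match length 1
  offset=4 (pos 4, char 'a'): match length 0
  offset=5 (pos 3, char 'f'): match length 1
  offset=6 (pos 2, char 'e'): match length 0
  offset=7 (pos 1, char 'e'): match length 0
  offset=8 (pos 0, char 'f'): match length 2
Longest match has length 2 at offset 8.
next_char = character at position 8 + 2 = 10 -> 'f'

Best match: offset=8, length=2 (matching 'fe' starting at position 0)
LZ77 triple: (8, 2, 'f')


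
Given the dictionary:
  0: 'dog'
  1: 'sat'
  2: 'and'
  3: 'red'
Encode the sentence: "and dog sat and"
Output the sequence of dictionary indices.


Look up each word in the dictionary:
  'and' -> 2
  'dog' -> 0
  'sat' -> 1
  'and' -> 2

Encoded: [2, 0, 1, 2]


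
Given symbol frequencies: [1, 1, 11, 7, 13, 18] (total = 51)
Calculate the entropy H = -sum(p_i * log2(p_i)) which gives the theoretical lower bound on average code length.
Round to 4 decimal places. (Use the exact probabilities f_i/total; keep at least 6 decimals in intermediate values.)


Per-symbol terms -p_i * log2(p_i) with p_i = f_i/51:
  p = 1/51 = 0.019608: log2(p) = -5.672425, -p*log2(p) = 0.111224
  p = 1/51 = 0.019608: log2(p) = -5.672425, -p*log2(p) = 0.111224
  p = 11/51 = 0.215686: log2(p) = -2.212994, -p*log2(p) = 0.477312
  p = 7/51 = 0.137255: log2(p) = -2.865070, -p*log2(p) = 0.393245
  p = 13/51 = 0.254902: log2(p) = -1.971986, -p*log2(p) = 0.502663
  p = 18/51 = 0.352941: log2(p) = -1.502500, -p*log2(p) = 0.530294
H = 0.111224 + 0.111224 + 0.477312 + 0.393245 + 0.502663 + 0.530294 = 2.125962

H = 2.126 bits/symbol


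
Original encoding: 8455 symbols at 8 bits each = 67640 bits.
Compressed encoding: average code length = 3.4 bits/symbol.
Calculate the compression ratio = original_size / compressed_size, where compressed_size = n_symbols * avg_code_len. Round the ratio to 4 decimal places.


original_size = n_symbols * orig_bits = 8455 * 8 = 67640 bits
compressed_size = n_symbols * avg_code_len = 8455 * 3.4 = 28747.0 bits
ratio = original_size / compressed_size = 67640 / 28747.0 = 2.3529

Compression ratio = 2.3529


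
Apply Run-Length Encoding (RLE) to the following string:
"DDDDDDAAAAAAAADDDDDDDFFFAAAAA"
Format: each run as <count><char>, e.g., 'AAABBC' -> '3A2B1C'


Scanning runs left to right:
  i=0: run of 'D' x 6 -> '6D'
  i=6: run of 'A' x 8 -> '8A'
  i=14: run of 'D' x 7 -> '7D'
  i=21: run of 'F' x 3 -> '3F'
  i=24: run of 'A' x 5 -> '5A'

RLE = 6D8A7D3F5A


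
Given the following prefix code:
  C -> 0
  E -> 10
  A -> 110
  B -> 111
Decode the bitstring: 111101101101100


Decoding step by step:
Bits 111 -> B
Bits 10 -> E
Bits 110 -> A
Bits 110 -> A
Bits 110 -> A
Bits 0 -> C


Decoded message: BEAAAC


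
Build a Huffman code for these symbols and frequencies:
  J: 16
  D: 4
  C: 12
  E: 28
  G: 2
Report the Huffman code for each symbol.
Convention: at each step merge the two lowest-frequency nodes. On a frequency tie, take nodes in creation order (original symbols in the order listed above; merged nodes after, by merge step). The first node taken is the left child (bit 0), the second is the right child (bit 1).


Huffman tree construction:
Step 1: Merge G(2) + D(4) = 6
Step 2: Merge (G+D)(6) + C(12) = 18
Step 3: Merge J(16) + ((G+D)+C)(18) = 34
Step 4: Merge E(28) + (J+((G+D)+C))(34) = 62
Read each symbol's code off the tree from the root (left child = 0, right child = 1).

Codes:
  J: 10 (length 2)
  D: 1101 (length 4)
  C: 111 (length 3)
  E: 0 (length 1)
  G: 1100 (length 4)
Average code length: 120/62 = 1.9355 bits/symbol


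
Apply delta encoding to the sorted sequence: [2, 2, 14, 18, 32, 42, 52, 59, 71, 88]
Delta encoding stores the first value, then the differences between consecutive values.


First value: 2
Deltas:
  2 - 2 = 0
  14 - 2 = 12
  18 - 14 = 4
  32 - 18 = 14
  42 - 32 = 10
  52 - 42 = 10
  59 - 52 = 7
  71 - 59 = 12
  88 - 71 = 17


Delta encoded: [2, 0, 12, 4, 14, 10, 10, 7, 12, 17]


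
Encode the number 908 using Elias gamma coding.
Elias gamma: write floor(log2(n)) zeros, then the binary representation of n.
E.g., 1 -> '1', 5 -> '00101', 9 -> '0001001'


num_bits = floor(log2(908)) + 1 = 10
leading_zeros = num_bits - 1 = 9
binary(908) = 1110001100

Elias gamma(908) = '000000000' + '1110001100' = 0000000001110001100 (19 bits)


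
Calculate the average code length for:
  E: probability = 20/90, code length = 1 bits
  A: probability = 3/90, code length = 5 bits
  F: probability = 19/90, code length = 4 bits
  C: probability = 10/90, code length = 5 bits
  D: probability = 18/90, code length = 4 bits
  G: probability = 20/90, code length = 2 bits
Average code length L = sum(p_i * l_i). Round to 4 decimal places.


Weighted contributions p_i * l_i:
  E: (20/90) * 1 = 20/90
  A: (3/90) * 5 = 15/90
  F: (19/90) * 4 = 76/90
  C: (10/90) * 5 = 50/90
  D: (18/90) * 4 = 72/90
  G: (20/90) * 2 = 40/90
Sum = (20 + 15 + 76 + 50 + 72 + 40)/90 = 273/90

L = 273/90 = 3.0333 bits/symbol


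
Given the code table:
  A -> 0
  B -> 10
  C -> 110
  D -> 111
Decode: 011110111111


Decoding:
0 -> A
111 -> D
10 -> B
111 -> D
111 -> D


Result: ADBDD


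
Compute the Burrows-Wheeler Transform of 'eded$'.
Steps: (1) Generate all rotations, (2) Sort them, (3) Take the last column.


Rotations (sorted):
  0: $eded -> last char: d
  1: d$ede -> last char: e
  2: ded$e -> last char: e
  3: ed$ed -> last char: d
  4: eded$ -> last char: $


BWT = deed$


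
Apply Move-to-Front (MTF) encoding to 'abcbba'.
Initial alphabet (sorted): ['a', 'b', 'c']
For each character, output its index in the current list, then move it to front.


MTF encoding:
'a': index 0 in ['a', 'b', 'c'] -> ['a', 'b', 'c']
'b': index 1 in ['a', 'b', 'c'] -> ['b', 'a', 'c']
'c': index 2 in ['b', 'a', 'c'] -> ['c', 'b', 'a']
'b': index 1 in ['c', 'b', 'a'] -> ['b', 'c', 'a']
'b': index 0 in ['b', 'c', 'a'] -> ['b', 'c', 'a']
'a': index 2 in ['b', 'c', 'a'] -> ['a', 'b', 'c']


Output: [0, 1, 2, 1, 0, 2]


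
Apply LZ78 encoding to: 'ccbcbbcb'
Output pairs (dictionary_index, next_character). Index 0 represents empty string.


LZ78 encoding steps:
Dictionary: {0: ''}
Step 1: w='' (idx 0), next='c' -> output (0, 'c'), add 'c' as idx 1
Step 2: w='c' (idx 1), next='b' -> output (1, 'b'), add 'cb' as idx 2
Step 3: w='cb' (idx 2), next='b' -> output (2, 'b'), add 'cbb' as idx 3
Step 4: w='cb' (idx 2), end of input -> output (2, '')


Encoded: [(0, 'c'), (1, 'b'), (2, 'b'), (2, '')]


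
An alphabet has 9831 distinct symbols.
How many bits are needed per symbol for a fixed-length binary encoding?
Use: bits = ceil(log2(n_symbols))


log2(9831) = 13.2631
Bracket: 2^13 = 8192 < 9831 <= 2^14 = 16384
So ceil(log2(9831)) = 14

bits = ceil(log2(9831)) = ceil(13.2631) = 14 bits


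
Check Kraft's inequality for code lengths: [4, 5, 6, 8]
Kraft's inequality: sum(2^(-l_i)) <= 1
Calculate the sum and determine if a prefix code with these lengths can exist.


Sum = 2^(-4) + 2^(-5) + 2^(-6) + 2^(-8)
    = 0.0625 + 0.03125 + 0.015625 + 0.00390625
    = 29/256 = 0.11328125
Since 0.11328125 <= 1, Kraft's inequality IS satisfied.
A prefix code with these lengths CAN exist.

Kraft sum = 0.11328125. Satisfied.


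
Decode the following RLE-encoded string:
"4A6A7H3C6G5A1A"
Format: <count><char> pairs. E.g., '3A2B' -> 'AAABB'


Expanding each <count><char> pair:
  4A -> 'AAAA'
  6A -> 'AAAAAA'
  7H -> 'HHHHHHH'
  3C -> 'CCC'
  6G -> 'GGGGGG'
  5A -> 'AAAAA'
  1A -> 'A'

Decoded = AAAAAAAAAAHHHHHHHCCCGGGGGGAAAAAA


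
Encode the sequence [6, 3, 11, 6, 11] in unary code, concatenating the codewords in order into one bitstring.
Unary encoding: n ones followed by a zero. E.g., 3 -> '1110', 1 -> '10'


Encode each number as n ones followed by a terminating 0:
  6 -> 1111110 (7 bits)
  3 -> 1110 (4 bits)
  11 -> 111111111110 (12 bits)
  6 -> 1111110 (7 bits)
  11 -> 111111111110 (12 bits)
Total length = 7 + 4 + 12 + 7 + 12 = 42 bits.

Unary([6, 3, 11, 6, 11]) = 111111011101111111111101111110111111111110 (42 bits)


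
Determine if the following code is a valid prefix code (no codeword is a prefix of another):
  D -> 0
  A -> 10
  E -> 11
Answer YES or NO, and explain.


Checking each pair (does one codeword prefix another?):
  D='0' vs A='10': no prefix
  D='0' vs E='11': no prefix
  A='10' vs D='0': no prefix
  A='10' vs E='11': no prefix
  E='11' vs D='0': no prefix
  E='11' vs A='10': no prefix
No violation found over all pairs.

YES -- this is a valid prefix code. No codeword is a prefix of any other codeword.


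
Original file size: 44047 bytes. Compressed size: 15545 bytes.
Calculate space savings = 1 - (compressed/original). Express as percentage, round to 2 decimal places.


ratio = compressed/original = 15545/44047 = 0.352918
savings = 1 - ratio = 1 - 0.352918 = 0.647082
as a percentage: 0.647082 * 100 = 64.71%

Space savings = 1 - 15545/44047 = 64.71%


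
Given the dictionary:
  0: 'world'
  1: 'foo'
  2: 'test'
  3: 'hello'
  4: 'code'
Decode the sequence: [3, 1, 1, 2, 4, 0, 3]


Look up each index in the dictionary:
  3 -> 'hello'
  1 -> 'foo'
  1 -> 'foo'
  2 -> 'test'
  4 -> 'code'
  0 -> 'world'
  3 -> 'hello'

Decoded: "hello foo foo test code world hello"


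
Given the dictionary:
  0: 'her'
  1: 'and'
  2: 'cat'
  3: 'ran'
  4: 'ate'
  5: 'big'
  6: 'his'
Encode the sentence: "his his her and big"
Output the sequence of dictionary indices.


Look up each word in the dictionary:
  'his' -> 6
  'his' -> 6
  'her' -> 0
  'and' -> 1
  'big' -> 5

Encoded: [6, 6, 0, 1, 5]


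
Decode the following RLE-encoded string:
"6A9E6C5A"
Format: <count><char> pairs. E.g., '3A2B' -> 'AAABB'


Expanding each <count><char> pair:
  6A -> 'AAAAAA'
  9E -> 'EEEEEEEEE'
  6C -> 'CCCCCC'
  5A -> 'AAAAA'

Decoded = AAAAAAEEEEEEEEECCCCCCAAAAA


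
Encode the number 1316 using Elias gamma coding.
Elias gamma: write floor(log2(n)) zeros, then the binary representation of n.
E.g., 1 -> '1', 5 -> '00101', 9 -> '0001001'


num_bits = floor(log2(1316)) + 1 = 11
leading_zeros = num_bits - 1 = 10
binary(1316) = 10100100100

Elias gamma(1316) = '0000000000' + '10100100100' = 000000000010100100100 (21 bits)


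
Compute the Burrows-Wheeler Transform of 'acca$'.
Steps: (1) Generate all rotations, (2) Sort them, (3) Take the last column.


Rotations (sorted):
  0: $acca -> last char: a
  1: a$acc -> last char: c
  2: acca$ -> last char: $
  3: ca$ac -> last char: c
  4: cca$a -> last char: a


BWT = ac$ca


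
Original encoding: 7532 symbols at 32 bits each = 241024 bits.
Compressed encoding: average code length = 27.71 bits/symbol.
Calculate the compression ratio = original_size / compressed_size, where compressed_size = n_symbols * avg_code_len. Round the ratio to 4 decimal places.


original_size = n_symbols * orig_bits = 7532 * 32 = 241024 bits
compressed_size = n_symbols * avg_code_len = 7532 * 27.71 = 208711.72 bits
ratio = original_size / compressed_size = 241024 / 208711.72 = 1.1548

Compression ratio = 1.1548


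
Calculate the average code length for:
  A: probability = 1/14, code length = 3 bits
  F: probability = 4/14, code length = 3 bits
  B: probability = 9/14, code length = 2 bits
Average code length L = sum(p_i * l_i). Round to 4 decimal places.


Weighted contributions p_i * l_i:
  A: (1/14) * 3 = 3/14
  F: (4/14) * 3 = 12/14
  B: (9/14) * 2 = 18/14
Sum = (3 + 12 + 18)/14 = 33/14

L = 33/14 = 2.3571 bits/symbol


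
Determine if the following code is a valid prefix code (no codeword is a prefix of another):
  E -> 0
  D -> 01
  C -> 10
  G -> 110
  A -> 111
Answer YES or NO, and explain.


Checking each pair (does one codeword prefix another?):
  E='0' vs D='01': prefix -- VIOLATION

NO -- this is NOT a valid prefix code. E (0) is a prefix of D (01).


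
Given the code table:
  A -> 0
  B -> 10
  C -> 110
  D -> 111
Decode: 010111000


Decoding:
0 -> A
10 -> B
111 -> D
0 -> A
0 -> A
0 -> A


Result: ABDAAA


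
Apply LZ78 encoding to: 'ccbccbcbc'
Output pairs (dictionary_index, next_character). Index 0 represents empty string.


LZ78 encoding steps:
Dictionary: {0: ''}
Step 1: w='' (idx 0), next='c' -> output (0, 'c'), add 'c' as idx 1
Step 2: w='c' (idx 1), next='b' -> output (1, 'b'), add 'cb' as idx 2
Step 3: w='c' (idx 1), next='c' -> output (1, 'c'), add 'cc' as idx 3
Step 4: w='' (idx 0), next='b' -> output (0, 'b'), add 'b' as idx 4
Step 5: w='cb' (idx 2), next='c' -> output (2, 'c'), add 'cbc' as idx 5


Encoded: [(0, 'c'), (1, 'b'), (1, 'c'), (0, 'b'), (2, 'c')]


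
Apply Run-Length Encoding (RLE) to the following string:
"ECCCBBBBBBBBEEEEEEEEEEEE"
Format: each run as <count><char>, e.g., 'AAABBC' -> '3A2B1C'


Scanning runs left to right:
  i=0: run of 'E' x 1 -> '1E'
  i=1: run of 'C' x 3 -> '3C'
  i=4: run of 'B' x 8 -> '8B'
  i=12: run of 'E' x 12 -> '12E'

RLE = 1E3C8B12E


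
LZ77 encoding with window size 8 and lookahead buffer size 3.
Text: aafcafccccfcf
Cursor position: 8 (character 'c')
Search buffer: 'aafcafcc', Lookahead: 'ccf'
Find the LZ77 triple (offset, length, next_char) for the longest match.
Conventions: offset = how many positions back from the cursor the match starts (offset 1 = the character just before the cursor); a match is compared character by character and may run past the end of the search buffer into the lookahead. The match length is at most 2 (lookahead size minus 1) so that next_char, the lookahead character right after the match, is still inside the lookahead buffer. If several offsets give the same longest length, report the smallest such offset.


Try each offset into the search buffer:
  offset=1 (pos 7, char 'c'): match length 2
  offset=2 (pos 6, char 'c'): match length 2
  offset=3 (pos 5, char 'f'): match length 0
  offset=4 (pos 4, char 'a'): match length 0
  offset=5 (pos 3, char 'c'): match length 1
  offset=6 (pos 2, char 'f'): match length 0
  offset=7 (pos 1, char 'a'): match length 0
  offset=8 (pos 0, char 'a'): match length 0
Longest match has length 2, found at offsets 1, 2; take the smallest, offset 1.
next_char = character at position 8 + 2 = 10 -> 'f'

Best match: offset=1, length=2 (matching 'cc' starting at position 7)
LZ77 triple: (1, 2, 'f')


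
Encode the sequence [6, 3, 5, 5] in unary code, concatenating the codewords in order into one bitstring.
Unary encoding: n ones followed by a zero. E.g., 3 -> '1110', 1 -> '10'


Encode each number as n ones followed by a terminating 0:
  6 -> 1111110 (7 bits)
  3 -> 1110 (4 bits)
  5 -> 111110 (6 bits)
  5 -> 111110 (6 bits)
Total length = 7 + 4 + 6 + 6 = 23 bits.

Unary([6, 3, 5, 5]) = 11111101110111110111110 (23 bits)


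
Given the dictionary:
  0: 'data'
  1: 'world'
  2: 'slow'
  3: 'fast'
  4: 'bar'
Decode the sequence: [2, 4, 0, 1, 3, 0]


Look up each index in the dictionary:
  2 -> 'slow'
  4 -> 'bar'
  0 -> 'data'
  1 -> 'world'
  3 -> 'fast'
  0 -> 'data'

Decoded: "slow bar data world fast data"


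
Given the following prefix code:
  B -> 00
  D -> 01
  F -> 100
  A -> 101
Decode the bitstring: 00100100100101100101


Decoding step by step:
Bits 00 -> B
Bits 100 -> F
Bits 100 -> F
Bits 100 -> F
Bits 101 -> A
Bits 100 -> F
Bits 101 -> A


Decoded message: BFFFAFA


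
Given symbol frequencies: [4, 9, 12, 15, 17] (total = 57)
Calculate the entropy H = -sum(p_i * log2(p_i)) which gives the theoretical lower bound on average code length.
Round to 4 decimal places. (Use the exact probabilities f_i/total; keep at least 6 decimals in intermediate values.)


Per-symbol terms -p_i * log2(p_i) with p_i = f_i/57:
  p = 4/57 = 0.070175: log2(p) = -3.832890, -p*log2(p) = 0.268975
  p = 9/57 = 0.157895: log2(p) = -2.662965, -p*log2(p) = 0.420468
  p = 12/57 = 0.210526: log2(p) = -2.247928, -p*log2(p) = 0.473248
  p = 15/57 = 0.263158: log2(p) = -1.925999, -p*log2(p) = 0.506842
  p = 17/57 = 0.298246: log2(p) = -1.745427, -p*log2(p) = 0.520566
H = 0.268975 + 0.420468 + 0.473248 + 0.506842 + 0.520566 = 2.190099

H = 2.1901 bits/symbol


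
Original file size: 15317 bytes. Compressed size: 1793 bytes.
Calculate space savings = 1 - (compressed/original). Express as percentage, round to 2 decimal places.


ratio = compressed/original = 1793/15317 = 0.117059
savings = 1 - ratio = 1 - 0.117059 = 0.882941
as a percentage: 0.882941 * 100 = 88.29%

Space savings = 1 - 1793/15317 = 88.29%


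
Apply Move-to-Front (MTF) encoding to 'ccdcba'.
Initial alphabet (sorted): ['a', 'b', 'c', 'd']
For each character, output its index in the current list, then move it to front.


MTF encoding:
'c': index 2 in ['a', 'b', 'c', 'd'] -> ['c', 'a', 'b', 'd']
'c': index 0 in ['c', 'a', 'b', 'd'] -> ['c', 'a', 'b', 'd']
'd': index 3 in ['c', 'a', 'b', 'd'] -> ['d', 'c', 'a', 'b']
'c': index 1 in ['d', 'c', 'a', 'b'] -> ['c', 'd', 'a', 'b']
'b': index 3 in ['c', 'd', 'a', 'b'] -> ['b', 'c', 'd', 'a']
'a': index 3 in ['b', 'c', 'd', 'a'] -> ['a', 'b', 'c', 'd']


Output: [2, 0, 3, 1, 3, 3]


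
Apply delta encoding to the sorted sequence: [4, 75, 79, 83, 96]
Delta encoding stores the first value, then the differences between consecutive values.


First value: 4
Deltas:
  75 - 4 = 71
  79 - 75 = 4
  83 - 79 = 4
  96 - 83 = 13


Delta encoded: [4, 71, 4, 4, 13]


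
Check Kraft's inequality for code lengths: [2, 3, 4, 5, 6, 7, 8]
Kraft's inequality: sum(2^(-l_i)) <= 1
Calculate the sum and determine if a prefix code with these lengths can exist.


Sum = 2^(-2) + 2^(-3) + 2^(-4) + 2^(-5) + 2^(-6) + 2^(-7) + 2^(-8)
    = 0.25 + 0.125 + 0.0625 + 0.03125 + 0.015625 + 0.0078125 + 0.00390625
    = 127/256 = 0.49609375
Since 0.49609375 <= 1, Kraft's inequality IS satisfied.
A prefix code with these lengths CAN exist.

Kraft sum = 0.49609375. Satisfied.


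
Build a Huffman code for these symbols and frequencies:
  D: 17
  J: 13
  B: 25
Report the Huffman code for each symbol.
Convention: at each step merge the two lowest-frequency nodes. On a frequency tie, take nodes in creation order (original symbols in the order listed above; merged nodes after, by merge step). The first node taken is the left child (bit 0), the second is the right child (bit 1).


Huffman tree construction:
Step 1: Merge J(13) + D(17) = 30
Step 2: Merge B(25) + (J+D)(30) = 55
Read each symbol's code off the tree from the root (left child = 0, right child = 1).

Codes:
  D: 11 (length 2)
  J: 10 (length 2)
  B: 0 (length 1)
Average code length: 85/55 = 1.5455 bits/symbol


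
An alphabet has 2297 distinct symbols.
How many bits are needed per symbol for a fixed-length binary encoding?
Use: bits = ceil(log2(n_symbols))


log2(2297) = 11.1655
Bracket: 2^11 = 2048 < 2297 <= 2^12 = 4096
So ceil(log2(2297)) = 12

bits = ceil(log2(2297)) = ceil(11.1655) = 12 bits


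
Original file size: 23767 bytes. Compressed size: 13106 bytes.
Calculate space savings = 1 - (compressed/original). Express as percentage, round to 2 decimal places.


ratio = compressed/original = 13106/23767 = 0.551437
savings = 1 - ratio = 1 - 0.551437 = 0.448563
as a percentage: 0.448563 * 100 = 44.86%

Space savings = 1 - 13106/23767 = 44.86%


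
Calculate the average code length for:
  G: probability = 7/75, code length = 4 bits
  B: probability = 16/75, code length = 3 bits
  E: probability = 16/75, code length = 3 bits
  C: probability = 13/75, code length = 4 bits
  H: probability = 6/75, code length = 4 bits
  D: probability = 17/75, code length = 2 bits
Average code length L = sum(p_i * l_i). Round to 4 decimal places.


Weighted contributions p_i * l_i:
  G: (7/75) * 4 = 28/75
  B: (16/75) * 3 = 48/75
  E: (16/75) * 3 = 48/75
  C: (13/75) * 4 = 52/75
  H: (6/75) * 4 = 24/75
  D: (17/75) * 2 = 34/75
Sum = (28 + 48 + 48 + 52 + 24 + 34)/75 = 234/75

L = 234/75 = 3.1200 bits/symbol


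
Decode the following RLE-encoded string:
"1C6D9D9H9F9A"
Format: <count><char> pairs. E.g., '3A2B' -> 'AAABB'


Expanding each <count><char> pair:
  1C -> 'C'
  6D -> 'DDDDDD'
  9D -> 'DDDDDDDDD'
  9H -> 'HHHHHHHHH'
  9F -> 'FFFFFFFFF'
  9A -> 'AAAAAAAAA'

Decoded = CDDDDDDDDDDDDDDDHHHHHHHHHFFFFFFFFFAAAAAAAAA


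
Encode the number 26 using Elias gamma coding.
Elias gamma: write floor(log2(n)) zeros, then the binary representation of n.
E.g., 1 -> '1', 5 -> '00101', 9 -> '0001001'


num_bits = floor(log2(26)) + 1 = 5
leading_zeros = num_bits - 1 = 4
binary(26) = 11010

Elias gamma(26) = '0000' + '11010' = 000011010 (9 bits)


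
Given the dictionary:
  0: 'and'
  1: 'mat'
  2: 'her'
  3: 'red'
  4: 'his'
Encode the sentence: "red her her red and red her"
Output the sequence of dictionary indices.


Look up each word in the dictionary:
  'red' -> 3
  'her' -> 2
  'her' -> 2
  'red' -> 3
  'and' -> 0
  'red' -> 3
  'her' -> 2

Encoded: [3, 2, 2, 3, 0, 3, 2]


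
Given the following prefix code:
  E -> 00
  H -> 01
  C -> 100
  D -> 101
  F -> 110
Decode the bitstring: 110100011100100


Decoding step by step:
Bits 110 -> F
Bits 100 -> C
Bits 01 -> H
Bits 110 -> F
Bits 01 -> H
Bits 00 -> E


Decoded message: FCHFHE


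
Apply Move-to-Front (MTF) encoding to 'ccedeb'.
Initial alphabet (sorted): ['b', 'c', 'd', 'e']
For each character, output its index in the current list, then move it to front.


MTF encoding:
'c': index 1 in ['b', 'c', 'd', 'e'] -> ['c', 'b', 'd', 'e']
'c': index 0 in ['c', 'b', 'd', 'e'] -> ['c', 'b', 'd', 'e']
'e': index 3 in ['c', 'b', 'd', 'e'] -> ['e', 'c', 'b', 'd']
'd': index 3 in ['e', 'c', 'b', 'd'] -> ['d', 'e', 'c', 'b']
'e': index 1 in ['d', 'e', 'c', 'b'] -> ['e', 'd', 'c', 'b']
'b': index 3 in ['e', 'd', 'c', 'b'] -> ['b', 'e', 'd', 'c']


Output: [1, 0, 3, 3, 1, 3]


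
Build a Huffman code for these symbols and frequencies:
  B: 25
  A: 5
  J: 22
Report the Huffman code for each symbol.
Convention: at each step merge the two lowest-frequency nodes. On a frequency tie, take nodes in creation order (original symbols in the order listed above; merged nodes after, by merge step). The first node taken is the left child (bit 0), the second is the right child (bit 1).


Huffman tree construction:
Step 1: Merge A(5) + J(22) = 27
Step 2: Merge B(25) + (A+J)(27) = 52
Read each symbol's code off the tree from the root (left child = 0, right child = 1).

Codes:
  B: 0 (length 1)
  A: 10 (length 2)
  J: 11 (length 2)
Average code length: 79/52 = 1.5192 bits/symbol


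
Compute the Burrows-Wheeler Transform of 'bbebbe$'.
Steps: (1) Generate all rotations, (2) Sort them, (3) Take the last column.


Rotations (sorted):
  0: $bbebbe -> last char: e
  1: bbe$bbe -> last char: e
  2: bbebbe$ -> last char: $
  3: be$bbeb -> last char: b
  4: bebbe$b -> last char: b
  5: e$bbebb -> last char: b
  6: ebbe$bb -> last char: b


BWT = ee$bbbb


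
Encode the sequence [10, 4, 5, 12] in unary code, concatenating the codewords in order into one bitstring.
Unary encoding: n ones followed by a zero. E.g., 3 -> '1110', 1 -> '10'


Encode each number as n ones followed by a terminating 0:
  10 -> 11111111110 (11 bits)
  4 -> 11110 (5 bits)
  5 -> 111110 (6 bits)
  12 -> 1111111111110 (13 bits)
Total length = 11 + 5 + 6 + 13 = 35 bits.

Unary([10, 4, 5, 12]) = 11111111110111101111101111111111110 (35 bits)


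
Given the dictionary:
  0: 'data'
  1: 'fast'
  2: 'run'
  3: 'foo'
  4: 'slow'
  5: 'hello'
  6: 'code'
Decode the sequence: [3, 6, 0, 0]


Look up each index in the dictionary:
  3 -> 'foo'
  6 -> 'code'
  0 -> 'data'
  0 -> 'data'

Decoded: "foo code data data"


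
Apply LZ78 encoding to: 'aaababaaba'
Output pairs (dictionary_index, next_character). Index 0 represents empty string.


LZ78 encoding steps:
Dictionary: {0: ''}
Step 1: w='' (idx 0), next='a' -> output (0, 'a'), add 'a' as idx 1
Step 2: w='a' (idx 1), next='a' -> output (1, 'a'), add 'aa' as idx 2
Step 3: w='' (idx 0), next='b' -> output (0, 'b'), add 'b' as idx 3
Step 4: w='a' (idx 1), next='b' -> output (1, 'b'), add 'ab' as idx 4
Step 5: w='aa' (idx 2), next='b' -> output (2, 'b'), add 'aab' as idx 5
Step 6: w='a' (idx 1), end of input -> output (1, '')


Encoded: [(0, 'a'), (1, 'a'), (0, 'b'), (1, 'b'), (2, 'b'), (1, '')]


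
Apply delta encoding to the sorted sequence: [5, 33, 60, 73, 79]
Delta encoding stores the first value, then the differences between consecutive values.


First value: 5
Deltas:
  33 - 5 = 28
  60 - 33 = 27
  73 - 60 = 13
  79 - 73 = 6


Delta encoded: [5, 28, 27, 13, 6]


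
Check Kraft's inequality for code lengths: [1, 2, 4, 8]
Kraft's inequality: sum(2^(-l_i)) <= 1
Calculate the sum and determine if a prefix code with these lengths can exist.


Sum = 2^(-1) + 2^(-2) + 2^(-4) + 2^(-8)
    = 0.5 + 0.25 + 0.0625 + 0.00390625
    = 209/256 = 0.81640625
Since 0.81640625 <= 1, Kraft's inequality IS satisfied.
A prefix code with these lengths CAN exist.

Kraft sum = 0.81640625. Satisfied.


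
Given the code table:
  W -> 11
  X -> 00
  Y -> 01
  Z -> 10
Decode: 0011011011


Decoding:
00 -> X
11 -> W
01 -> Y
10 -> Z
11 -> W


Result: XWYZW


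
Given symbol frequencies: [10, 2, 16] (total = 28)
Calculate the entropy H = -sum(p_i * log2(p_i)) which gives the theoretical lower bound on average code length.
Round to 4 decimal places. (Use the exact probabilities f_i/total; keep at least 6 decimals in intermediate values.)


Per-symbol terms -p_i * log2(p_i) with p_i = f_i/28:
  p = 10/28 = 0.357143: log2(p) = -1.485427, -p*log2(p) = 0.530510
  p = 2/28 = 0.071429: log2(p) = -3.807355, -p*log2(p) = 0.271954
  p = 16/28 = 0.571429: log2(p) = -0.807355, -p*log2(p) = 0.461346
H = 0.530510 + 0.271954 + 0.461346 = 1.263810

H = 1.2638 bits/symbol


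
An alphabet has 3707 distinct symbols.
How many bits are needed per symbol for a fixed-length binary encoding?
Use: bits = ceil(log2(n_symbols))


log2(3707) = 11.856
Bracket: 2^11 = 2048 < 3707 <= 2^12 = 4096
So ceil(log2(3707)) = 12

bits = ceil(log2(3707)) = ceil(11.856) = 12 bits


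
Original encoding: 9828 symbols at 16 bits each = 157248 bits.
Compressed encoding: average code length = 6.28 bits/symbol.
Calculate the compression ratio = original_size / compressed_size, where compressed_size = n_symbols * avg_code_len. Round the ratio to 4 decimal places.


original_size = n_symbols * orig_bits = 9828 * 16 = 157248 bits
compressed_size = n_symbols * avg_code_len = 9828 * 6.28 = 61719.84 bits
ratio = original_size / compressed_size = 157248 / 61719.84 = 2.5478

Compression ratio = 2.5478


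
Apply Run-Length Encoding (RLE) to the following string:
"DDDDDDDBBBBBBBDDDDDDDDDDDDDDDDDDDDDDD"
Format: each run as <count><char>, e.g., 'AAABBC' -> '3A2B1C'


Scanning runs left to right:
  i=0: run of 'D' x 7 -> '7D'
  i=7: run of 'B' x 7 -> '7B'
  i=14: run of 'D' x 23 -> '23D'

RLE = 7D7B23D


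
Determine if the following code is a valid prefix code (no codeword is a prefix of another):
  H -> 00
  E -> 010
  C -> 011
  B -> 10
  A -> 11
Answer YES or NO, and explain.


Checking each pair (does one codeword prefix another?):
  H='00' vs E='010': no prefix
  H='00' vs C='011': no prefix
  H='00' vs B='10': no prefix
  H='00' vs A='11': no prefix
  E='010' vs H='00': no prefix
  E='010' vs C='011': no prefix
  E='010' vs B='10': no prefix
  E='010' vs A='11': no prefix
  C='011' vs H='00': no prefix
  C='011' vs E='010': no prefix
  C='011' vs B='10': no prefix
  C='011' vs A='11': no prefix
  B='10' vs H='00': no prefix
  B='10' vs E='010': no prefix
  B='10' vs C='011': no prefix
  B='10' vs A='11': no prefix
  A='11' vs H='00': no prefix
  A='11' vs E='010': no prefix
  A='11' vs C='011': no prefix
  A='11' vs B='10': no prefix
No violation found over all pairs.

YES -- this is a valid prefix code. No codeword is a prefix of any other codeword.


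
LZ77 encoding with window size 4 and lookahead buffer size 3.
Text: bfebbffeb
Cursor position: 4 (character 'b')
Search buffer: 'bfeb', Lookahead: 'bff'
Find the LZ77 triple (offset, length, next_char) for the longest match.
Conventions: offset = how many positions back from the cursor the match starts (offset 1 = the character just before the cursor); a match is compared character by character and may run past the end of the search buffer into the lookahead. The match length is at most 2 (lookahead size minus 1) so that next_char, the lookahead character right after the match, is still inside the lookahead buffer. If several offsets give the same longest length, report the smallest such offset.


Try each offset into the search buffer:
  offset=1 (pos 3, char 'b'): match length 1
  offset=2 (pos 2, char 'e'): match length 0
  offset=3 (pos 1, char 'f'): match length 0
  offset=4 (pos 0, char 'b'): match length 2
Longest match has length 2 at offset 4.
next_char = character at position 4 + 2 = 6 -> 'f'

Best match: offset=4, length=2 (matching 'bf' starting at position 0)
LZ77 triple: (4, 2, 'f')


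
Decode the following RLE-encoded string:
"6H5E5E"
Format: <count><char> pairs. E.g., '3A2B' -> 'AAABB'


Expanding each <count><char> pair:
  6H -> 'HHHHHH'
  5E -> 'EEEEE'
  5E -> 'EEEEE'

Decoded = HHHHHHEEEEEEEEEE


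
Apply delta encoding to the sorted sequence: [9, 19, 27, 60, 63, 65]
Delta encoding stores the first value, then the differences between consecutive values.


First value: 9
Deltas:
  19 - 9 = 10
  27 - 19 = 8
  60 - 27 = 33
  63 - 60 = 3
  65 - 63 = 2


Delta encoded: [9, 10, 8, 33, 3, 2]


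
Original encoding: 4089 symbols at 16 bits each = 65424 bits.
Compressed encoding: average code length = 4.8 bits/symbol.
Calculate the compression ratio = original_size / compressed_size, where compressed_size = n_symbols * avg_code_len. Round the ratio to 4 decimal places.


original_size = n_symbols * orig_bits = 4089 * 16 = 65424 bits
compressed_size = n_symbols * avg_code_len = 4089 * 4.8 = 19627.2 bits
ratio = original_size / compressed_size = 65424 / 19627.2 = 3.3333

Compression ratio = 3.3333


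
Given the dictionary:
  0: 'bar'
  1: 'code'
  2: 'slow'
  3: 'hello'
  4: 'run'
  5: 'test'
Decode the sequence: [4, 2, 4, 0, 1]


Look up each index in the dictionary:
  4 -> 'run'
  2 -> 'slow'
  4 -> 'run'
  0 -> 'bar'
  1 -> 'code'

Decoded: "run slow run bar code"


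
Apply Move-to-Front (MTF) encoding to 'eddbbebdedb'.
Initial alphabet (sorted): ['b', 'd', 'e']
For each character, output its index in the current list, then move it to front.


MTF encoding:
'e': index 2 in ['b', 'd', 'e'] -> ['e', 'b', 'd']
'd': index 2 in ['e', 'b', 'd'] -> ['d', 'e', 'b']
'd': index 0 in ['d', 'e', 'b'] -> ['d', 'e', 'b']
'b': index 2 in ['d', 'e', 'b'] -> ['b', 'd', 'e']
'b': index 0 in ['b', 'd', 'e'] -> ['b', 'd', 'e']
'e': index 2 in ['b', 'd', 'e'] -> ['e', 'b', 'd']
'b': index 1 in ['e', 'b', 'd'] -> ['b', 'e', 'd']
'd': index 2 in ['b', 'e', 'd'] -> ['d', 'b', 'e']
'e': index 2 in ['d', 'b', 'e'] -> ['e', 'd', 'b']
'd': index 1 in ['e', 'd', 'b'] -> ['d', 'e', 'b']
'b': index 2 in ['d', 'e', 'b'] -> ['b', 'd', 'e']


Output: [2, 2, 0, 2, 0, 2, 1, 2, 2, 1, 2]


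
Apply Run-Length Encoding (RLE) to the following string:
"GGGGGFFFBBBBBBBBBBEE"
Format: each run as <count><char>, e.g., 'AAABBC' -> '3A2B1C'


Scanning runs left to right:
  i=0: run of 'G' x 5 -> '5G'
  i=5: run of 'F' x 3 -> '3F'
  i=8: run of 'B' x 10 -> '10B'
  i=18: run of 'E' x 2 -> '2E'

RLE = 5G3F10B2E


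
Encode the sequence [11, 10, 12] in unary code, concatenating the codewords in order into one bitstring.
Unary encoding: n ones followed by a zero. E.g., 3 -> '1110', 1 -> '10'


Encode each number as n ones followed by a terminating 0:
  11 -> 111111111110 (12 bits)
  10 -> 11111111110 (11 bits)
  12 -> 1111111111110 (13 bits)
Total length = 12 + 11 + 13 = 36 bits.

Unary([11, 10, 12]) = 111111111110111111111101111111111110 (36 bits)


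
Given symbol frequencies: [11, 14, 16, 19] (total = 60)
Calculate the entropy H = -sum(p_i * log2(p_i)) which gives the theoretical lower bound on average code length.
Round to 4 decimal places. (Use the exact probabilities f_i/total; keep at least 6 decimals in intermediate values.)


Per-symbol terms -p_i * log2(p_i) with p_i = f_i/60:
  p = 11/60 = 0.183333: log2(p) = -2.447459, -p*log2(p) = 0.448701
  p = 14/60 = 0.233333: log2(p) = -2.099536, -p*log2(p) = 0.489892
  p = 16/60 = 0.266667: log2(p) = -1.906891, -p*log2(p) = 0.508504
  p = 19/60 = 0.316667: log2(p) = -1.658963, -p*log2(p) = 0.525338
H = 0.448701 + 0.489892 + 0.508504 + 0.525338 = 1.972435

H = 1.9724 bits/symbol
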